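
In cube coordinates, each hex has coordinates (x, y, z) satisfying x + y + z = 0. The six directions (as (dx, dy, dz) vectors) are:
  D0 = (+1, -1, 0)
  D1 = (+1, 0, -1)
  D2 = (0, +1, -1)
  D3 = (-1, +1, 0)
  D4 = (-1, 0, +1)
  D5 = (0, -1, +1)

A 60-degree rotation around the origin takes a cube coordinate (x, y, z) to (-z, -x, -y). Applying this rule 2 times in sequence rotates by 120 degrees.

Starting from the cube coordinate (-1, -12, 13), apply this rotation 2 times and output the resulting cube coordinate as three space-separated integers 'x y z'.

Start: (-1, -12, 13)
Step 1: (-1, -12, 13) -> (-(13), -(-1), -(-12)) = (-13, 1, 12)
Step 2: (-13, 1, 12) -> (-(12), -(-13), -(1)) = (-12, 13, -1)

Answer: -12 13 -1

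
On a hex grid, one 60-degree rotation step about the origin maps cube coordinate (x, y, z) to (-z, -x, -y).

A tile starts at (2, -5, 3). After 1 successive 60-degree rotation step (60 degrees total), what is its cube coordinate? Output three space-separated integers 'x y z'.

Answer: -3 -2 5

Derivation:
Start: (2, -5, 3)
Step 1: (2, -5, 3) -> (-(3), -(2), -(-5)) = (-3, -2, 5)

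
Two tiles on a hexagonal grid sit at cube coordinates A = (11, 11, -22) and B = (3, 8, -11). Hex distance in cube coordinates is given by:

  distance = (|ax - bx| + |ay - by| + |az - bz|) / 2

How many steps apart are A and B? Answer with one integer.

Answer: 11

Derivation:
|ax - bx| = |11 - 3| = 8
|ay - by| = |11 - 8| = 3
|az - bz| = |-22 - (-11)| = 11
distance = (8 + 3 + 11) / 2 = 22 / 2 = 11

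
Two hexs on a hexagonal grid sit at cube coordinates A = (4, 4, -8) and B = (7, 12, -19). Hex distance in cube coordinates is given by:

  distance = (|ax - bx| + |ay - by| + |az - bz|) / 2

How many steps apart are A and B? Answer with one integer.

Answer: 11

Derivation:
|ax - bx| = |4 - 7| = 3
|ay - by| = |4 - 12| = 8
|az - bz| = |-8 - (-19)| = 11
distance = (3 + 8 + 11) / 2 = 22 / 2 = 11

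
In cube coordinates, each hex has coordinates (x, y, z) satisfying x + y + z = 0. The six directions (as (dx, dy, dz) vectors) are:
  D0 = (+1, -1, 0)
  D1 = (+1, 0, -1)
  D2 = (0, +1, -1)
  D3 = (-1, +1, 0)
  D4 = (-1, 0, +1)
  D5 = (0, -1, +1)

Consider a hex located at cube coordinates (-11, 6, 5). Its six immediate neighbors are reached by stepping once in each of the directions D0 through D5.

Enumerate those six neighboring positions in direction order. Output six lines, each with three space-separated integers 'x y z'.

Center: (-11, 6, 5). Add each direction:
  D0: (-11, 6, 5) + (1, -1, 0) = (-10, 5, 5)
  D1: (-11, 6, 5) + (1, 0, -1) = (-10, 6, 4)
  D2: (-11, 6, 5) + (0, 1, -1) = (-11, 7, 4)
  D3: (-11, 6, 5) + (-1, 1, 0) = (-12, 7, 5)
  D4: (-11, 6, 5) + (-1, 0, 1) = (-12, 6, 6)
  D5: (-11, 6, 5) + (0, -1, 1) = (-11, 5, 6)

Answer: -10 5 5
-10 6 4
-11 7 4
-12 7 5
-12 6 6
-11 5 6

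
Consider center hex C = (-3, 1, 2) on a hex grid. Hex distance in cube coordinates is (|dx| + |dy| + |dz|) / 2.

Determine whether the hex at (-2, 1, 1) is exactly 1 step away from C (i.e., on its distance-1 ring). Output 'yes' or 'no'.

Answer: yes

Derivation:
|px - cx| = |-2 - (-3)| = 1
|py - cy| = |1 - 1| = 0
|pz - cz| = |1 - 2| = 1
distance = (1+0+1)/2 = 2/2 = 1
radius = 1; distance == radius -> yes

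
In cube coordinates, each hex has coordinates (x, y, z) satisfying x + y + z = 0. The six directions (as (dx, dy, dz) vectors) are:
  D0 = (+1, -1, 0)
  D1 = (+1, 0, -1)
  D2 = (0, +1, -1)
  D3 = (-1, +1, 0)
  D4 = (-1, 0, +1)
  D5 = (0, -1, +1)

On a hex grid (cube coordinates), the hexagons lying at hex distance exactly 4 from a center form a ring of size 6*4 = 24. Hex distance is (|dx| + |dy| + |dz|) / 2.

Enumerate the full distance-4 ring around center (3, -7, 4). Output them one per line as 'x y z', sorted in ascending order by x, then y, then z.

Walk ring at distance 4 from (3, -7, 4):
Start at center + D4*4 = (-1, -7, 8)
  hex 0: (-1, -7, 8)
  hex 1: (0, -8, 8)
  hex 2: (1, -9, 8)
  hex 3: (2, -10, 8)
  hex 4: (3, -11, 8)
  hex 5: (4, -11, 7)
  hex 6: (5, -11, 6)
  hex 7: (6, -11, 5)
  hex 8: (7, -11, 4)
  hex 9: (7, -10, 3)
  hex 10: (7, -9, 2)
  hex 11: (7, -8, 1)
  hex 12: (7, -7, 0)
  hex 13: (6, -6, 0)
  hex 14: (5, -5, 0)
  hex 15: (4, -4, 0)
  hex 16: (3, -3, 0)
  hex 17: (2, -3, 1)
  hex 18: (1, -3, 2)
  hex 19: (0, -3, 3)
  hex 20: (-1, -3, 4)
  hex 21: (-1, -4, 5)
  hex 22: (-1, -5, 6)
  hex 23: (-1, -6, 7)
Sorted: 24 hexes.

Answer: -1 -7 8
-1 -6 7
-1 -5 6
-1 -4 5
-1 -3 4
0 -8 8
0 -3 3
1 -9 8
1 -3 2
2 -10 8
2 -3 1
3 -11 8
3 -3 0
4 -11 7
4 -4 0
5 -11 6
5 -5 0
6 -11 5
6 -6 0
7 -11 4
7 -10 3
7 -9 2
7 -8 1
7 -7 0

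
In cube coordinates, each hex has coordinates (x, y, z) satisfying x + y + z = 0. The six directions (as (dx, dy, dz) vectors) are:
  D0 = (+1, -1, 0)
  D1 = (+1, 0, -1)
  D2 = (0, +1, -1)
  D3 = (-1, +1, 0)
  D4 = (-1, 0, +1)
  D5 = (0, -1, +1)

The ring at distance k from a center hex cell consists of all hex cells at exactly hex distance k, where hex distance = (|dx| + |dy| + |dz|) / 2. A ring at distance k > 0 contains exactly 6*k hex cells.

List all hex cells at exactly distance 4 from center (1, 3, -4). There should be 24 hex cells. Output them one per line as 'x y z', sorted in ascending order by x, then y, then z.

Answer: -3 3 0
-3 4 -1
-3 5 -2
-3 6 -3
-3 7 -4
-2 2 0
-2 7 -5
-1 1 0
-1 7 -6
0 0 0
0 7 -7
1 -1 0
1 7 -8
2 -1 -1
2 6 -8
3 -1 -2
3 5 -8
4 -1 -3
4 4 -8
5 -1 -4
5 0 -5
5 1 -6
5 2 -7
5 3 -8

Derivation:
Walk ring at distance 4 from (1, 3, -4):
Start at center + D4*4 = (-3, 3, 0)
  hex 0: (-3, 3, 0)
  hex 1: (-2, 2, 0)
  hex 2: (-1, 1, 0)
  hex 3: (0, 0, 0)
  hex 4: (1, -1, 0)
  hex 5: (2, -1, -1)
  hex 6: (3, -1, -2)
  hex 7: (4, -1, -3)
  hex 8: (5, -1, -4)
  hex 9: (5, 0, -5)
  hex 10: (5, 1, -6)
  hex 11: (5, 2, -7)
  hex 12: (5, 3, -8)
  hex 13: (4, 4, -8)
  hex 14: (3, 5, -8)
  hex 15: (2, 6, -8)
  hex 16: (1, 7, -8)
  hex 17: (0, 7, -7)
  hex 18: (-1, 7, -6)
  hex 19: (-2, 7, -5)
  hex 20: (-3, 7, -4)
  hex 21: (-3, 6, -3)
  hex 22: (-3, 5, -2)
  hex 23: (-3, 4, -1)
Sorted: 24 hexes.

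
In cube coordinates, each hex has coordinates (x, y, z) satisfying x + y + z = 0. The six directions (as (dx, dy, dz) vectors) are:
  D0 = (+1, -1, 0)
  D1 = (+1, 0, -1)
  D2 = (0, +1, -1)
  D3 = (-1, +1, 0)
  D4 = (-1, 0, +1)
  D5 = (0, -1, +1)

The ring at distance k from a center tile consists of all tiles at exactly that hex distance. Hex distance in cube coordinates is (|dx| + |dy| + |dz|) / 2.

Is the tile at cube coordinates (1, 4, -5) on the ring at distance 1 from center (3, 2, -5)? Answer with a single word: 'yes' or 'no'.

Answer: no

Derivation:
|px - cx| = |1 - 3| = 2
|py - cy| = |4 - 2| = 2
|pz - cz| = |-5 - (-5)| = 0
distance = (2+2+0)/2 = 4/2 = 2
radius = 1; distance != radius -> no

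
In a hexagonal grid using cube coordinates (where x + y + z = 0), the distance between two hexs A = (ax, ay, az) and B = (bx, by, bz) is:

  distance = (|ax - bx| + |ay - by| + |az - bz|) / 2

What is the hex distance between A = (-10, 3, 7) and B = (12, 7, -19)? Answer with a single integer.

Answer: 26

Derivation:
|ax - bx| = |-10 - 12| = 22
|ay - by| = |3 - 7| = 4
|az - bz| = |7 - (-19)| = 26
distance = (22 + 4 + 26) / 2 = 52 / 2 = 26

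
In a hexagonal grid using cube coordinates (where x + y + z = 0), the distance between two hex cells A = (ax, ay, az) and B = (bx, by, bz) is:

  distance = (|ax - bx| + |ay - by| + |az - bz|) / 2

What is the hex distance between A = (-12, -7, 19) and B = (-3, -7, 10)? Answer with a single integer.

Answer: 9

Derivation:
|ax - bx| = |-12 - (-3)| = 9
|ay - by| = |-7 - (-7)| = 0
|az - bz| = |19 - 10| = 9
distance = (9 + 0 + 9) / 2 = 18 / 2 = 9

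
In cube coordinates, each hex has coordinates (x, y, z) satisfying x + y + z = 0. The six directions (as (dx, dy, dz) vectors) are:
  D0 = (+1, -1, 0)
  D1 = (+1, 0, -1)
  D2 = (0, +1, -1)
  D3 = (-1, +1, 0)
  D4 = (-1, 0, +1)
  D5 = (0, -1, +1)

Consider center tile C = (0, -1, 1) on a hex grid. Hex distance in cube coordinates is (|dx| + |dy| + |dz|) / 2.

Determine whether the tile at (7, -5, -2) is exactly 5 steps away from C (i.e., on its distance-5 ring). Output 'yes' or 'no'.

|px - cx| = |7 - 0| = 7
|py - cy| = |-5 - (-1)| = 4
|pz - cz| = |-2 - 1| = 3
distance = (7+4+3)/2 = 14/2 = 7
radius = 5; distance != radius -> no

Answer: no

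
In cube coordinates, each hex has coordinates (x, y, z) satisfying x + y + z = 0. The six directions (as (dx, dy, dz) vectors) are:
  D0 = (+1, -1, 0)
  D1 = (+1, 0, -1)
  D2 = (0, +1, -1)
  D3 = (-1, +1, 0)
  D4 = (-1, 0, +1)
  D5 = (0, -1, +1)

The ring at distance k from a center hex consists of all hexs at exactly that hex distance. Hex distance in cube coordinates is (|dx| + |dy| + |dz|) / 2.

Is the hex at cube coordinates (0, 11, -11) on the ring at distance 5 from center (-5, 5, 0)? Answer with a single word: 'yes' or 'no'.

|px - cx| = |0 - (-5)| = 5
|py - cy| = |11 - 5| = 6
|pz - cz| = |-11 - 0| = 11
distance = (5+6+11)/2 = 22/2 = 11
radius = 5; distance != radius -> no

Answer: no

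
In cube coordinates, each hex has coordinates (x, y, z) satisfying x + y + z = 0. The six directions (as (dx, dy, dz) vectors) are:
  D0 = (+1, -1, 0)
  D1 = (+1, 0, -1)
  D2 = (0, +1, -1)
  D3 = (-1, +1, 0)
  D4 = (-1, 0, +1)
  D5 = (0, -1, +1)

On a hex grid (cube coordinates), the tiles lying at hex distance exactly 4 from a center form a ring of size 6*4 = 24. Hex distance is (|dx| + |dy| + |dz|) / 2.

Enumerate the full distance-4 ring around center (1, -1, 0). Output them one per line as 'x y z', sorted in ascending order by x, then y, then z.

Walk ring at distance 4 from (1, -1, 0):
Start at center + D4*4 = (-3, -1, 4)
  hex 0: (-3, -1, 4)
  hex 1: (-2, -2, 4)
  hex 2: (-1, -3, 4)
  hex 3: (0, -4, 4)
  hex 4: (1, -5, 4)
  hex 5: (2, -5, 3)
  hex 6: (3, -5, 2)
  hex 7: (4, -5, 1)
  hex 8: (5, -5, 0)
  hex 9: (5, -4, -1)
  hex 10: (5, -3, -2)
  hex 11: (5, -2, -3)
  hex 12: (5, -1, -4)
  hex 13: (4, 0, -4)
  hex 14: (3, 1, -4)
  hex 15: (2, 2, -4)
  hex 16: (1, 3, -4)
  hex 17: (0, 3, -3)
  hex 18: (-1, 3, -2)
  hex 19: (-2, 3, -1)
  hex 20: (-3, 3, 0)
  hex 21: (-3, 2, 1)
  hex 22: (-3, 1, 2)
  hex 23: (-3, 0, 3)
Sorted: 24 hexes.

Answer: -3 -1 4
-3 0 3
-3 1 2
-3 2 1
-3 3 0
-2 -2 4
-2 3 -1
-1 -3 4
-1 3 -2
0 -4 4
0 3 -3
1 -5 4
1 3 -4
2 -5 3
2 2 -4
3 -5 2
3 1 -4
4 -5 1
4 0 -4
5 -5 0
5 -4 -1
5 -3 -2
5 -2 -3
5 -1 -4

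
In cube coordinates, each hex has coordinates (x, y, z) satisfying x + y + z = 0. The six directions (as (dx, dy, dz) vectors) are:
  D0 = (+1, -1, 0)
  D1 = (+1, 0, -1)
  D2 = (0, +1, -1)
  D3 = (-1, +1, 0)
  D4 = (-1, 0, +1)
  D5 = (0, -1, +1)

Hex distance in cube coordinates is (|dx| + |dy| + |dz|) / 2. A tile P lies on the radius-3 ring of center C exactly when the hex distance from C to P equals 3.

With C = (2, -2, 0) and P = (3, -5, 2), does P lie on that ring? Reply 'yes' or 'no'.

Answer: yes

Derivation:
|px - cx| = |3 - 2| = 1
|py - cy| = |-5 - (-2)| = 3
|pz - cz| = |2 - 0| = 2
distance = (1+3+2)/2 = 6/2 = 3
radius = 3; distance == radius -> yes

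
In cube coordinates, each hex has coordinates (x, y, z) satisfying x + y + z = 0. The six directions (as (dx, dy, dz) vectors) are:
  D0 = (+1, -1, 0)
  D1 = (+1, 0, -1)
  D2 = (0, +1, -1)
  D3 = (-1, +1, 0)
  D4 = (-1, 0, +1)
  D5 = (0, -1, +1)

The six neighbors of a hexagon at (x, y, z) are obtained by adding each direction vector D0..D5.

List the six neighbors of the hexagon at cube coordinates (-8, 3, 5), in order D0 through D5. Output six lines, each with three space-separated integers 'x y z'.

Answer: -7 2 5
-7 3 4
-8 4 4
-9 4 5
-9 3 6
-8 2 6

Derivation:
Center: (-8, 3, 5). Add each direction:
  D0: (-8, 3, 5) + (1, -1, 0) = (-7, 2, 5)
  D1: (-8, 3, 5) + (1, 0, -1) = (-7, 3, 4)
  D2: (-8, 3, 5) + (0, 1, -1) = (-8, 4, 4)
  D3: (-8, 3, 5) + (-1, 1, 0) = (-9, 4, 5)
  D4: (-8, 3, 5) + (-1, 0, 1) = (-9, 3, 6)
  D5: (-8, 3, 5) + (0, -1, 1) = (-8, 2, 6)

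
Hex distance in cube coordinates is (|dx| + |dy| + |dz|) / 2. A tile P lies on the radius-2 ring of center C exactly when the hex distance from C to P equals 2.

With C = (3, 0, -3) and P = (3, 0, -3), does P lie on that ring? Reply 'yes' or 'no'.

|px - cx| = |3 - 3| = 0
|py - cy| = |0 - 0| = 0
|pz - cz| = |-3 - (-3)| = 0
distance = (0+0+0)/2 = 0/2 = 0
radius = 2; distance != radius -> no

Answer: no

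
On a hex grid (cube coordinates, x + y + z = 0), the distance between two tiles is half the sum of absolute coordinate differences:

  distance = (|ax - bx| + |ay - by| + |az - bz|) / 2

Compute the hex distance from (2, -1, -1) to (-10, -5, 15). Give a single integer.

|ax - bx| = |2 - (-10)| = 12
|ay - by| = |-1 - (-5)| = 4
|az - bz| = |-1 - 15| = 16
distance = (12 + 4 + 16) / 2 = 32 / 2 = 16

Answer: 16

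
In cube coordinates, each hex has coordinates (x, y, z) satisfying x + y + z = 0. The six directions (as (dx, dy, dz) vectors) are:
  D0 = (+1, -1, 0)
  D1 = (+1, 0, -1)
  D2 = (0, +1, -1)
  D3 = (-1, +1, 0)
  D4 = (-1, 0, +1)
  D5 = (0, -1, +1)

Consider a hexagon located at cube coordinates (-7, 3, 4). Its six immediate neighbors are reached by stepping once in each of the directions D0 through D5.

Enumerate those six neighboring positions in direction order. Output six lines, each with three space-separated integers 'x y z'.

Center: (-7, 3, 4). Add each direction:
  D0: (-7, 3, 4) + (1, -1, 0) = (-6, 2, 4)
  D1: (-7, 3, 4) + (1, 0, -1) = (-6, 3, 3)
  D2: (-7, 3, 4) + (0, 1, -1) = (-7, 4, 3)
  D3: (-7, 3, 4) + (-1, 1, 0) = (-8, 4, 4)
  D4: (-7, 3, 4) + (-1, 0, 1) = (-8, 3, 5)
  D5: (-7, 3, 4) + (0, -1, 1) = (-7, 2, 5)

Answer: -6 2 4
-6 3 3
-7 4 3
-8 4 4
-8 3 5
-7 2 5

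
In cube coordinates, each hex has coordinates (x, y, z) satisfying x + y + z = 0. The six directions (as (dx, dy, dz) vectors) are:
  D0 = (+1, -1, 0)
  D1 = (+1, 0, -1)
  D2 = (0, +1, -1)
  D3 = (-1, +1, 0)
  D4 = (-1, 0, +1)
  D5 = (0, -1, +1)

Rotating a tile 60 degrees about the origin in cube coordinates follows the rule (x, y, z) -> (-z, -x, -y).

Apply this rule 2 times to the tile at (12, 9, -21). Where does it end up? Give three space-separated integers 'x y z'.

Answer: 9 -21 12

Derivation:
Start: (12, 9, -21)
Step 1: (12, 9, -21) -> (-(-21), -(12), -(9)) = (21, -12, -9)
Step 2: (21, -12, -9) -> (-(-9), -(21), -(-12)) = (9, -21, 12)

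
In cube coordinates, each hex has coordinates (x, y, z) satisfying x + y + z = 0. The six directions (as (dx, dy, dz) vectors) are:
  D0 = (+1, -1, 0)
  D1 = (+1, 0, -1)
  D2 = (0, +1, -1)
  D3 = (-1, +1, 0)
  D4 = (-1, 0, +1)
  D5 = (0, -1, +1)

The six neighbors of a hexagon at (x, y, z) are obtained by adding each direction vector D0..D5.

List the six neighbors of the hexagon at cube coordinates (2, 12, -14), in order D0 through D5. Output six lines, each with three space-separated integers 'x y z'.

Answer: 3 11 -14
3 12 -15
2 13 -15
1 13 -14
1 12 -13
2 11 -13

Derivation:
Center: (2, 12, -14). Add each direction:
  D0: (2, 12, -14) + (1, -1, 0) = (3, 11, -14)
  D1: (2, 12, -14) + (1, 0, -1) = (3, 12, -15)
  D2: (2, 12, -14) + (0, 1, -1) = (2, 13, -15)
  D3: (2, 12, -14) + (-1, 1, 0) = (1, 13, -14)
  D4: (2, 12, -14) + (-1, 0, 1) = (1, 12, -13)
  D5: (2, 12, -14) + (0, -1, 1) = (2, 11, -13)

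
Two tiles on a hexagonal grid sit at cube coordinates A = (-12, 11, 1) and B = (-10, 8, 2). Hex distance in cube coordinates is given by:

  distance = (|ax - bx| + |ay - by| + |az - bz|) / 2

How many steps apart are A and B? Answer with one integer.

Answer: 3

Derivation:
|ax - bx| = |-12 - (-10)| = 2
|ay - by| = |11 - 8| = 3
|az - bz| = |1 - 2| = 1
distance = (2 + 3 + 1) / 2 = 6 / 2 = 3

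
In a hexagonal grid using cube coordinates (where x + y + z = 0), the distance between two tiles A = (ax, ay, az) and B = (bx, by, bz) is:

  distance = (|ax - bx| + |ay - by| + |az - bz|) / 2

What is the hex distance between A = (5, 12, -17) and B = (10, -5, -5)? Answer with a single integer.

|ax - bx| = |5 - 10| = 5
|ay - by| = |12 - (-5)| = 17
|az - bz| = |-17 - (-5)| = 12
distance = (5 + 17 + 12) / 2 = 34 / 2 = 17

Answer: 17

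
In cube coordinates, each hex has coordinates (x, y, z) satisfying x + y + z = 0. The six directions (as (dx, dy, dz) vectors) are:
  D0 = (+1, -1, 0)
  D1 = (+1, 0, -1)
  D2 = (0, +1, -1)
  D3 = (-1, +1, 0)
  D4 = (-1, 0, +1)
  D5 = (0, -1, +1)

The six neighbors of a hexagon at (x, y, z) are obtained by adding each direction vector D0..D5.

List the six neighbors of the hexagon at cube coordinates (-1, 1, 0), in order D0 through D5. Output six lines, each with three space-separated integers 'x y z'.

Center: (-1, 1, 0). Add each direction:
  D0: (-1, 1, 0) + (1, -1, 0) = (0, 0, 0)
  D1: (-1, 1, 0) + (1, 0, -1) = (0, 1, -1)
  D2: (-1, 1, 0) + (0, 1, -1) = (-1, 2, -1)
  D3: (-1, 1, 0) + (-1, 1, 0) = (-2, 2, 0)
  D4: (-1, 1, 0) + (-1, 0, 1) = (-2, 1, 1)
  D5: (-1, 1, 0) + (0, -1, 1) = (-1, 0, 1)

Answer: 0 0 0
0 1 -1
-1 2 -1
-2 2 0
-2 1 1
-1 0 1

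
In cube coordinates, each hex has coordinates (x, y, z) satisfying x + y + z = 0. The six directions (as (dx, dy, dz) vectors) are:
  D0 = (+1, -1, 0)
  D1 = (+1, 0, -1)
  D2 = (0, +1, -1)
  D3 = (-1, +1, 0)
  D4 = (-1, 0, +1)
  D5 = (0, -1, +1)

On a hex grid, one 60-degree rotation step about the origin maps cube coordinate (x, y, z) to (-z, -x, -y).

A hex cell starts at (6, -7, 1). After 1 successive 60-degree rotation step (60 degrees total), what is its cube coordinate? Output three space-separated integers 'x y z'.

Start: (6, -7, 1)
Step 1: (6, -7, 1) -> (-(1), -(6), -(-7)) = (-1, -6, 7)

Answer: -1 -6 7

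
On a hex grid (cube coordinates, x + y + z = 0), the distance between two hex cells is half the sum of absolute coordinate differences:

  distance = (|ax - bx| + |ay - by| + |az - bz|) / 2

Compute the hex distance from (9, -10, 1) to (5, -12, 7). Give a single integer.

Answer: 6

Derivation:
|ax - bx| = |9 - 5| = 4
|ay - by| = |-10 - (-12)| = 2
|az - bz| = |1 - 7| = 6
distance = (4 + 2 + 6) / 2 = 12 / 2 = 6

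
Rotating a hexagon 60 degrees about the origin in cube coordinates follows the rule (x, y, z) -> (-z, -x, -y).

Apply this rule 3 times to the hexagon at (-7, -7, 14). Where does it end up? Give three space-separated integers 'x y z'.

Start: (-7, -7, 14)
Step 1: (-7, -7, 14) -> (-(14), -(-7), -(-7)) = (-14, 7, 7)
Step 2: (-14, 7, 7) -> (-(7), -(-14), -(7)) = (-7, 14, -7)
Step 3: (-7, 14, -7) -> (-(-7), -(-7), -(14)) = (7, 7, -14)

Answer: 7 7 -14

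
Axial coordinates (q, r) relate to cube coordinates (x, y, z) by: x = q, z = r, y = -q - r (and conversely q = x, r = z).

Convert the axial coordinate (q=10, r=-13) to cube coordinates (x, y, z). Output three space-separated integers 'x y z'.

x = q = 10
z = r = -13
y = -x - z = -(10) - (-13) = 3

Answer: 10 3 -13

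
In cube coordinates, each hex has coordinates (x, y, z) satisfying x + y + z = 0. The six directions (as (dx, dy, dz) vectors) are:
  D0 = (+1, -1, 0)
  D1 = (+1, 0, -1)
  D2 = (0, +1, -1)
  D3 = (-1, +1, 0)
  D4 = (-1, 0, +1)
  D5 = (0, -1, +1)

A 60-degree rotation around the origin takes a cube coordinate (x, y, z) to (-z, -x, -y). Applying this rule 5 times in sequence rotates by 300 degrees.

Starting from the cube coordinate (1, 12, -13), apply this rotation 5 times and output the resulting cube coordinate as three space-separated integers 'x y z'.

Answer: -12 13 -1

Derivation:
Start: (1, 12, -13)
Step 1: (1, 12, -13) -> (-(-13), -(1), -(12)) = (13, -1, -12)
Step 2: (13, -1, -12) -> (-(-12), -(13), -(-1)) = (12, -13, 1)
Step 3: (12, -13, 1) -> (-(1), -(12), -(-13)) = (-1, -12, 13)
Step 4: (-1, -12, 13) -> (-(13), -(-1), -(-12)) = (-13, 1, 12)
Step 5: (-13, 1, 12) -> (-(12), -(-13), -(1)) = (-12, 13, -1)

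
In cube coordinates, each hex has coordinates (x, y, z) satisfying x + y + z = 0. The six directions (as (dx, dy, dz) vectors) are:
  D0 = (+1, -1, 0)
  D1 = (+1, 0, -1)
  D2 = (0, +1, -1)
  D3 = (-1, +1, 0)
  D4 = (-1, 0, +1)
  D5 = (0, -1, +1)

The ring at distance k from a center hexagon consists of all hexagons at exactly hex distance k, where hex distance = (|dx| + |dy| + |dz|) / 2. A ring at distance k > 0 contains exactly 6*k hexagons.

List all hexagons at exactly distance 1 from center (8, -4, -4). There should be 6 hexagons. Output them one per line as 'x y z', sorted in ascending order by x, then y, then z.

Answer: 7 -4 -3
7 -3 -4
8 -5 -3
8 -3 -5
9 -5 -4
9 -4 -5

Derivation:
Walk ring at distance 1 from (8, -4, -4):
Start at center + D4*1 = (7, -4, -3)
  hex 0: (7, -4, -3)
  hex 1: (8, -5, -3)
  hex 2: (9, -5, -4)
  hex 3: (9, -4, -5)
  hex 4: (8, -3, -5)
  hex 5: (7, -3, -4)
Sorted: 6 hexes.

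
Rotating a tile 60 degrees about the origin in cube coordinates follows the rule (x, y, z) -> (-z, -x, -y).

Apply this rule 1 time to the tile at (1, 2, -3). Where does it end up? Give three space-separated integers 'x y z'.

Start: (1, 2, -3)
Step 1: (1, 2, -3) -> (-(-3), -(1), -(2)) = (3, -1, -2)

Answer: 3 -1 -2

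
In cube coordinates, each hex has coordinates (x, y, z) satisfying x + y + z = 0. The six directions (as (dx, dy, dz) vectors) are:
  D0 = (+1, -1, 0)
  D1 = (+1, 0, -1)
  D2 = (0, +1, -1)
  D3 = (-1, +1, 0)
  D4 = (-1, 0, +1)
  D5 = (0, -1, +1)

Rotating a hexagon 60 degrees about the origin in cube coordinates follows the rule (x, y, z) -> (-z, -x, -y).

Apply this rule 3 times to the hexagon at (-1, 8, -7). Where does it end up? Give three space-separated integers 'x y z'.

Start: (-1, 8, -7)
Step 1: (-1, 8, -7) -> (-(-7), -(-1), -(8)) = (7, 1, -8)
Step 2: (7, 1, -8) -> (-(-8), -(7), -(1)) = (8, -7, -1)
Step 3: (8, -7, -1) -> (-(-1), -(8), -(-7)) = (1, -8, 7)

Answer: 1 -8 7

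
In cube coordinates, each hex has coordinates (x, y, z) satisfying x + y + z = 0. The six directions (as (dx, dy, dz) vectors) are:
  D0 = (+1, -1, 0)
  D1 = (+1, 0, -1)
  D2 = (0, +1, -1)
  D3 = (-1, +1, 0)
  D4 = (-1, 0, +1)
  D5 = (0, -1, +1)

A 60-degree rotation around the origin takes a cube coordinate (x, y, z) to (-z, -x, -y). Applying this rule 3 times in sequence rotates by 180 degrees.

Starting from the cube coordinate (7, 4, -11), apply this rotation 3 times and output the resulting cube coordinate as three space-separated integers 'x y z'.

Start: (7, 4, -11)
Step 1: (7, 4, -11) -> (-(-11), -(7), -(4)) = (11, -7, -4)
Step 2: (11, -7, -4) -> (-(-4), -(11), -(-7)) = (4, -11, 7)
Step 3: (4, -11, 7) -> (-(7), -(4), -(-11)) = (-7, -4, 11)

Answer: -7 -4 11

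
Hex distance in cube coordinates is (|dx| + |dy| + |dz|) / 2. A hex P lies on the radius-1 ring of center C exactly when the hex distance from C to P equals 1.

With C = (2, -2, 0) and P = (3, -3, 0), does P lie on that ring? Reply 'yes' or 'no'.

|px - cx| = |3 - 2| = 1
|py - cy| = |-3 - (-2)| = 1
|pz - cz| = |0 - 0| = 0
distance = (1+1+0)/2 = 2/2 = 1
radius = 1; distance == radius -> yes

Answer: yes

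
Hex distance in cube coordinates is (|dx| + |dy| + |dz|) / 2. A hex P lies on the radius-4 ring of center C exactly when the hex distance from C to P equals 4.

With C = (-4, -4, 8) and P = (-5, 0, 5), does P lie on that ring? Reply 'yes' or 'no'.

|px - cx| = |-5 - (-4)| = 1
|py - cy| = |0 - (-4)| = 4
|pz - cz| = |5 - 8| = 3
distance = (1+4+3)/2 = 8/2 = 4
radius = 4; distance == radius -> yes

Answer: yes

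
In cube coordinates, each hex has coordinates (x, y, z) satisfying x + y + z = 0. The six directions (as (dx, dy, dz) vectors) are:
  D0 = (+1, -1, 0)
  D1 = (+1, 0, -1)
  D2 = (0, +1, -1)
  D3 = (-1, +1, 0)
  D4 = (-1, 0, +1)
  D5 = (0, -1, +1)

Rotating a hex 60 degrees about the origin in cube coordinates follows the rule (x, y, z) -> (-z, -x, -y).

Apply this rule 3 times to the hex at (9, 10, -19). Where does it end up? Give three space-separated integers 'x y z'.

Answer: -9 -10 19

Derivation:
Start: (9, 10, -19)
Step 1: (9, 10, -19) -> (-(-19), -(9), -(10)) = (19, -9, -10)
Step 2: (19, -9, -10) -> (-(-10), -(19), -(-9)) = (10, -19, 9)
Step 3: (10, -19, 9) -> (-(9), -(10), -(-19)) = (-9, -10, 19)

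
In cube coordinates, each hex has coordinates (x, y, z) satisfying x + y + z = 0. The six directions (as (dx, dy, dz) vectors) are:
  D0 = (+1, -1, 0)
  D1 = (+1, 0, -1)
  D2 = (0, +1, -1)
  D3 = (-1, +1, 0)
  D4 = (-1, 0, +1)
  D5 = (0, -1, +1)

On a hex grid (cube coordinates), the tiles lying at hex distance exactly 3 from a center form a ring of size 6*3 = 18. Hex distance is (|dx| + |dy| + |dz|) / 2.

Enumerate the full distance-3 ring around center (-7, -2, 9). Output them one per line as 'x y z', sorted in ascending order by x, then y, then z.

Walk ring at distance 3 from (-7, -2, 9):
Start at center + D4*3 = (-10, -2, 12)
  hex 0: (-10, -2, 12)
  hex 1: (-9, -3, 12)
  hex 2: (-8, -4, 12)
  hex 3: (-7, -5, 12)
  hex 4: (-6, -5, 11)
  hex 5: (-5, -5, 10)
  hex 6: (-4, -5, 9)
  hex 7: (-4, -4, 8)
  hex 8: (-4, -3, 7)
  hex 9: (-4, -2, 6)
  hex 10: (-5, -1, 6)
  hex 11: (-6, 0, 6)
  hex 12: (-7, 1, 6)
  hex 13: (-8, 1, 7)
  hex 14: (-9, 1, 8)
  hex 15: (-10, 1, 9)
  hex 16: (-10, 0, 10)
  hex 17: (-10, -1, 11)
Sorted: 18 hexes.

Answer: -10 -2 12
-10 -1 11
-10 0 10
-10 1 9
-9 -3 12
-9 1 8
-8 -4 12
-8 1 7
-7 -5 12
-7 1 6
-6 -5 11
-6 0 6
-5 -5 10
-5 -1 6
-4 -5 9
-4 -4 8
-4 -3 7
-4 -2 6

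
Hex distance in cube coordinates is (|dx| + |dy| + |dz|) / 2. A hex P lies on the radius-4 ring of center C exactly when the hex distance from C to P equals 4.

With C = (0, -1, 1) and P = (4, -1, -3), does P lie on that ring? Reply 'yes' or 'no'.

Answer: yes

Derivation:
|px - cx| = |4 - 0| = 4
|py - cy| = |-1 - (-1)| = 0
|pz - cz| = |-3 - 1| = 4
distance = (4+0+4)/2 = 8/2 = 4
radius = 4; distance == radius -> yes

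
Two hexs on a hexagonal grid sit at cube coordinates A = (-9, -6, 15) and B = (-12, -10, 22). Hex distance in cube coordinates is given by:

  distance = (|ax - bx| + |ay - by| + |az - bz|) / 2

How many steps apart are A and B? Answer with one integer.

Answer: 7

Derivation:
|ax - bx| = |-9 - (-12)| = 3
|ay - by| = |-6 - (-10)| = 4
|az - bz| = |15 - 22| = 7
distance = (3 + 4 + 7) / 2 = 14 / 2 = 7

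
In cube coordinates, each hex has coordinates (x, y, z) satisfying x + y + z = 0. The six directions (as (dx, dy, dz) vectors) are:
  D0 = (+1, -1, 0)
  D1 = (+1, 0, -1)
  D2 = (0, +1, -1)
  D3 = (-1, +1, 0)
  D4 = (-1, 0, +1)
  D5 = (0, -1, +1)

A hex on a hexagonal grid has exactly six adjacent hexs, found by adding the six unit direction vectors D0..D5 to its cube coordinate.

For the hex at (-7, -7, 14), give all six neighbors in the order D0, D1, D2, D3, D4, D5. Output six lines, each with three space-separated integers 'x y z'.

Center: (-7, -7, 14). Add each direction:
  D0: (-7, -7, 14) + (1, -1, 0) = (-6, -8, 14)
  D1: (-7, -7, 14) + (1, 0, -1) = (-6, -7, 13)
  D2: (-7, -7, 14) + (0, 1, -1) = (-7, -6, 13)
  D3: (-7, -7, 14) + (-1, 1, 0) = (-8, -6, 14)
  D4: (-7, -7, 14) + (-1, 0, 1) = (-8, -7, 15)
  D5: (-7, -7, 14) + (0, -1, 1) = (-7, -8, 15)

Answer: -6 -8 14
-6 -7 13
-7 -6 13
-8 -6 14
-8 -7 15
-7 -8 15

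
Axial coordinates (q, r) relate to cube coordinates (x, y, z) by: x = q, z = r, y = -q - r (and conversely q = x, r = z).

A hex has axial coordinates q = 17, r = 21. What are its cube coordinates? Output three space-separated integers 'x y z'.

x = q = 17
z = r = 21
y = -x - z = -(17) - (21) = -38

Answer: 17 -38 21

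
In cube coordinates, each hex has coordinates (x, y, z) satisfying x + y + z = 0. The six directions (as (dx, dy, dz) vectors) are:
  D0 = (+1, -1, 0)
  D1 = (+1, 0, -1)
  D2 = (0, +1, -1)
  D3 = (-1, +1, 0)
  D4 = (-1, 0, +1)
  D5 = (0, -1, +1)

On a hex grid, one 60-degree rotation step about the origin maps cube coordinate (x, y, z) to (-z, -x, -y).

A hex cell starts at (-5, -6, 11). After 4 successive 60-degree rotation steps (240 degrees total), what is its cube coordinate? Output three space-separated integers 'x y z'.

Answer: 11 -5 -6

Derivation:
Start: (-5, -6, 11)
Step 1: (-5, -6, 11) -> (-(11), -(-5), -(-6)) = (-11, 5, 6)
Step 2: (-11, 5, 6) -> (-(6), -(-11), -(5)) = (-6, 11, -5)
Step 3: (-6, 11, -5) -> (-(-5), -(-6), -(11)) = (5, 6, -11)
Step 4: (5, 6, -11) -> (-(-11), -(5), -(6)) = (11, -5, -6)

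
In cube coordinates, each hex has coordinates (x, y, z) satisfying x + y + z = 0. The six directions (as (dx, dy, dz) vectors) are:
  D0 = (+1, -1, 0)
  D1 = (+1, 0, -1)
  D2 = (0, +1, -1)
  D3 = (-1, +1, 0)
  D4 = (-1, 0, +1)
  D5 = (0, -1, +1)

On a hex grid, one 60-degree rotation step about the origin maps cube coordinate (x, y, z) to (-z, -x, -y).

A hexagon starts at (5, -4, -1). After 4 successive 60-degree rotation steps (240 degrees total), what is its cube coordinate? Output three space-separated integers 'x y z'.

Answer: -1 5 -4

Derivation:
Start: (5, -4, -1)
Step 1: (5, -4, -1) -> (-(-1), -(5), -(-4)) = (1, -5, 4)
Step 2: (1, -5, 4) -> (-(4), -(1), -(-5)) = (-4, -1, 5)
Step 3: (-4, -1, 5) -> (-(5), -(-4), -(-1)) = (-5, 4, 1)
Step 4: (-5, 4, 1) -> (-(1), -(-5), -(4)) = (-1, 5, -4)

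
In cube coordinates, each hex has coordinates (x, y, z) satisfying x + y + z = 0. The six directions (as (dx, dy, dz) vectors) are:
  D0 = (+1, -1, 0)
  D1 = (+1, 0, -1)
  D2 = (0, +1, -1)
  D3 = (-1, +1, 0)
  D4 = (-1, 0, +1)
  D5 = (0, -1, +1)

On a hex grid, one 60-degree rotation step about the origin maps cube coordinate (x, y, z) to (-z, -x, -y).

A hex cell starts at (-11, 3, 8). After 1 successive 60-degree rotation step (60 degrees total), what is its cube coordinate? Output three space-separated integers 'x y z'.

Start: (-11, 3, 8)
Step 1: (-11, 3, 8) -> (-(8), -(-11), -(3)) = (-8, 11, -3)

Answer: -8 11 -3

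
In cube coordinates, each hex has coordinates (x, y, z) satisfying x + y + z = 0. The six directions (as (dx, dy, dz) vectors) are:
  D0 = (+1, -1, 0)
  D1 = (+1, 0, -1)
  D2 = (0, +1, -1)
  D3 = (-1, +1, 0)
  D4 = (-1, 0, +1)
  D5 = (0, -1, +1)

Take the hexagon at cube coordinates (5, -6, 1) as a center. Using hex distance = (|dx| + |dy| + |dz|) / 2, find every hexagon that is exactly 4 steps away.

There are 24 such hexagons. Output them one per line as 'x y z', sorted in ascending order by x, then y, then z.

Walk ring at distance 4 from (5, -6, 1):
Start at center + D4*4 = (1, -6, 5)
  hex 0: (1, -6, 5)
  hex 1: (2, -7, 5)
  hex 2: (3, -8, 5)
  hex 3: (4, -9, 5)
  hex 4: (5, -10, 5)
  hex 5: (6, -10, 4)
  hex 6: (7, -10, 3)
  hex 7: (8, -10, 2)
  hex 8: (9, -10, 1)
  hex 9: (9, -9, 0)
  hex 10: (9, -8, -1)
  hex 11: (9, -7, -2)
  hex 12: (9, -6, -3)
  hex 13: (8, -5, -3)
  hex 14: (7, -4, -3)
  hex 15: (6, -3, -3)
  hex 16: (5, -2, -3)
  hex 17: (4, -2, -2)
  hex 18: (3, -2, -1)
  hex 19: (2, -2, 0)
  hex 20: (1, -2, 1)
  hex 21: (1, -3, 2)
  hex 22: (1, -4, 3)
  hex 23: (1, -5, 4)
Sorted: 24 hexes.

Answer: 1 -6 5
1 -5 4
1 -4 3
1 -3 2
1 -2 1
2 -7 5
2 -2 0
3 -8 5
3 -2 -1
4 -9 5
4 -2 -2
5 -10 5
5 -2 -3
6 -10 4
6 -3 -3
7 -10 3
7 -4 -3
8 -10 2
8 -5 -3
9 -10 1
9 -9 0
9 -8 -1
9 -7 -2
9 -6 -3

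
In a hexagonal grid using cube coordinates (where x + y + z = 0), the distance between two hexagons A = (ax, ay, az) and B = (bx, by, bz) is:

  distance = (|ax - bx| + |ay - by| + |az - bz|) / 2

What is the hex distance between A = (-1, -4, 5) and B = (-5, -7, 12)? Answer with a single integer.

|ax - bx| = |-1 - (-5)| = 4
|ay - by| = |-4 - (-7)| = 3
|az - bz| = |5 - 12| = 7
distance = (4 + 3 + 7) / 2 = 14 / 2 = 7

Answer: 7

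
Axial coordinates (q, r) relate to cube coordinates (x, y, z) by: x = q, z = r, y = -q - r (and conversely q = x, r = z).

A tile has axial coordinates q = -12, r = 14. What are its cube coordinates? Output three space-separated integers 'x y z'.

x = q = -12
z = r = 14
y = -x - z = -(-12) - (14) = -2

Answer: -12 -2 14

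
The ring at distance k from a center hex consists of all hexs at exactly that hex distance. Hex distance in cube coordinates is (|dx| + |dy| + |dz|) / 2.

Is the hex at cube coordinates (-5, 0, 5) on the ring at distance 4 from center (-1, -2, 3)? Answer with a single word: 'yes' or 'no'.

Answer: yes

Derivation:
|px - cx| = |-5 - (-1)| = 4
|py - cy| = |0 - (-2)| = 2
|pz - cz| = |5 - 3| = 2
distance = (4+2+2)/2 = 8/2 = 4
radius = 4; distance == radius -> yes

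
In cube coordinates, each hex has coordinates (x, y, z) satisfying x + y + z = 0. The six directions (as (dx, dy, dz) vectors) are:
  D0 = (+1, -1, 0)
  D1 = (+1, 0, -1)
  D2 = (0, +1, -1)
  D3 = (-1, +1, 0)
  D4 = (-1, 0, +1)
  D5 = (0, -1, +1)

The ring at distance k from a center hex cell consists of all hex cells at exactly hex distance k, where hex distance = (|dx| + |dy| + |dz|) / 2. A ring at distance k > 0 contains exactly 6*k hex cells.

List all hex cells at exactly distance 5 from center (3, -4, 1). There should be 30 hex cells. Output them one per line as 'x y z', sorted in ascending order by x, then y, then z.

Answer: -2 -4 6
-2 -3 5
-2 -2 4
-2 -1 3
-2 0 2
-2 1 1
-1 -5 6
-1 1 0
0 -6 6
0 1 -1
1 -7 6
1 1 -2
2 -8 6
2 1 -3
3 -9 6
3 1 -4
4 -9 5
4 0 -4
5 -9 4
5 -1 -4
6 -9 3
6 -2 -4
7 -9 2
7 -3 -4
8 -9 1
8 -8 0
8 -7 -1
8 -6 -2
8 -5 -3
8 -4 -4

Derivation:
Walk ring at distance 5 from (3, -4, 1):
Start at center + D4*5 = (-2, -4, 6)
  hex 0: (-2, -4, 6)
  hex 1: (-1, -5, 6)
  hex 2: (0, -6, 6)
  hex 3: (1, -7, 6)
  hex 4: (2, -8, 6)
  hex 5: (3, -9, 6)
  hex 6: (4, -9, 5)
  hex 7: (5, -9, 4)
  hex 8: (6, -9, 3)
  hex 9: (7, -9, 2)
  hex 10: (8, -9, 1)
  hex 11: (8, -8, 0)
  hex 12: (8, -7, -1)
  hex 13: (8, -6, -2)
  hex 14: (8, -5, -3)
  hex 15: (8, -4, -4)
  hex 16: (7, -3, -4)
  hex 17: (6, -2, -4)
  hex 18: (5, -1, -4)
  hex 19: (4, 0, -4)
  hex 20: (3, 1, -4)
  hex 21: (2, 1, -3)
  hex 22: (1, 1, -2)
  hex 23: (0, 1, -1)
  hex 24: (-1, 1, 0)
  hex 25: (-2, 1, 1)
  hex 26: (-2, 0, 2)
  hex 27: (-2, -1, 3)
  hex 28: (-2, -2, 4)
  hex 29: (-2, -3, 5)
Sorted: 30 hexes.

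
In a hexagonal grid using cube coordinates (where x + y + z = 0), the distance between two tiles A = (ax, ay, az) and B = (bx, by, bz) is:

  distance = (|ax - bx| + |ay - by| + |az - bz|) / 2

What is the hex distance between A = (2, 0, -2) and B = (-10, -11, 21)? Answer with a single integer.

Answer: 23

Derivation:
|ax - bx| = |2 - (-10)| = 12
|ay - by| = |0 - (-11)| = 11
|az - bz| = |-2 - 21| = 23
distance = (12 + 11 + 23) / 2 = 46 / 2 = 23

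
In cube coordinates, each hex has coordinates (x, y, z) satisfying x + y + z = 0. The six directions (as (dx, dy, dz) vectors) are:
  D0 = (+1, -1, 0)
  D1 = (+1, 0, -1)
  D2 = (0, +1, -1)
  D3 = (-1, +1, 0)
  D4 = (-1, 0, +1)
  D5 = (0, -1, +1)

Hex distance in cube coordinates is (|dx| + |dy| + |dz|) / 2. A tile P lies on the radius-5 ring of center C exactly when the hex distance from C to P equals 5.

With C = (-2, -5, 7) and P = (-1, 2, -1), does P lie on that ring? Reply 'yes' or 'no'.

Answer: no

Derivation:
|px - cx| = |-1 - (-2)| = 1
|py - cy| = |2 - (-5)| = 7
|pz - cz| = |-1 - 7| = 8
distance = (1+7+8)/2 = 16/2 = 8
radius = 5; distance != radius -> no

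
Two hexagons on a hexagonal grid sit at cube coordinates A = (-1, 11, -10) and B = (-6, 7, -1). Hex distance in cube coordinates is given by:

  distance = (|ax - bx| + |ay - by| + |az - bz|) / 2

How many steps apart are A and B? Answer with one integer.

|ax - bx| = |-1 - (-6)| = 5
|ay - by| = |11 - 7| = 4
|az - bz| = |-10 - (-1)| = 9
distance = (5 + 4 + 9) / 2 = 18 / 2 = 9

Answer: 9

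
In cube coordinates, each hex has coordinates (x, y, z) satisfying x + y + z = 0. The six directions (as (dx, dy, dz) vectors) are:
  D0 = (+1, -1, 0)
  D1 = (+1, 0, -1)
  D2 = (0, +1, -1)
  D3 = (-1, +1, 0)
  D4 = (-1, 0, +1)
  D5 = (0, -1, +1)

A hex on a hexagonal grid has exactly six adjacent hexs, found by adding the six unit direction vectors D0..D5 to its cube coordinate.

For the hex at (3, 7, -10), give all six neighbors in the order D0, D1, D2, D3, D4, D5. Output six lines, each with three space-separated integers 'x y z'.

Center: (3, 7, -10). Add each direction:
  D0: (3, 7, -10) + (1, -1, 0) = (4, 6, -10)
  D1: (3, 7, -10) + (1, 0, -1) = (4, 7, -11)
  D2: (3, 7, -10) + (0, 1, -1) = (3, 8, -11)
  D3: (3, 7, -10) + (-1, 1, 0) = (2, 8, -10)
  D4: (3, 7, -10) + (-1, 0, 1) = (2, 7, -9)
  D5: (3, 7, -10) + (0, -1, 1) = (3, 6, -9)

Answer: 4 6 -10
4 7 -11
3 8 -11
2 8 -10
2 7 -9
3 6 -9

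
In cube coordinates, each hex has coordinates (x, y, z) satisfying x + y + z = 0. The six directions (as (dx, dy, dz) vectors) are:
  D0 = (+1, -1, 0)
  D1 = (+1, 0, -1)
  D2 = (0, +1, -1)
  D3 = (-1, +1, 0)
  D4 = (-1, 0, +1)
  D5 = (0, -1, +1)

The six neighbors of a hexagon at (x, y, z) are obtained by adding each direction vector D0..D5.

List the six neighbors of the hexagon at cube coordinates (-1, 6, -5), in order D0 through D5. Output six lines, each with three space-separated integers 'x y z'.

Answer: 0 5 -5
0 6 -6
-1 7 -6
-2 7 -5
-2 6 -4
-1 5 -4

Derivation:
Center: (-1, 6, -5). Add each direction:
  D0: (-1, 6, -5) + (1, -1, 0) = (0, 5, -5)
  D1: (-1, 6, -5) + (1, 0, -1) = (0, 6, -6)
  D2: (-1, 6, -5) + (0, 1, -1) = (-1, 7, -6)
  D3: (-1, 6, -5) + (-1, 1, 0) = (-2, 7, -5)
  D4: (-1, 6, -5) + (-1, 0, 1) = (-2, 6, -4)
  D5: (-1, 6, -5) + (0, -1, 1) = (-1, 5, -4)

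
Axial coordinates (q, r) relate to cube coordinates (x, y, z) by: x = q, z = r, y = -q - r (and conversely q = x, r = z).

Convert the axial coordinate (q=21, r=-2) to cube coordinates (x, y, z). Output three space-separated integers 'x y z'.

x = q = 21
z = r = -2
y = -x - z = -(21) - (-2) = -19

Answer: 21 -19 -2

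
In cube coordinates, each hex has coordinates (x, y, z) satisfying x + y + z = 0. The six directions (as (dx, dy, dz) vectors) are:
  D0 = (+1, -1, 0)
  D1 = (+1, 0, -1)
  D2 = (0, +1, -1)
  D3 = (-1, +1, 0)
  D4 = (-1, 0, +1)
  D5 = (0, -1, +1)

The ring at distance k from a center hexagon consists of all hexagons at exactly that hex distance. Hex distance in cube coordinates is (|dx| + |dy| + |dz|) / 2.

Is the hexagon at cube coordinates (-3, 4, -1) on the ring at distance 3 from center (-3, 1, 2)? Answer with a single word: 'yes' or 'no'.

|px - cx| = |-3 - (-3)| = 0
|py - cy| = |4 - 1| = 3
|pz - cz| = |-1 - 2| = 3
distance = (0+3+3)/2 = 6/2 = 3
radius = 3; distance == radius -> yes

Answer: yes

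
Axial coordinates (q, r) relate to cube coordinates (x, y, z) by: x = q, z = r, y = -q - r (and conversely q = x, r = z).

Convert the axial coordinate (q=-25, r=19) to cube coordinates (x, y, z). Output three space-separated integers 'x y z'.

Answer: -25 6 19

Derivation:
x = q = -25
z = r = 19
y = -x - z = -(-25) - (19) = 6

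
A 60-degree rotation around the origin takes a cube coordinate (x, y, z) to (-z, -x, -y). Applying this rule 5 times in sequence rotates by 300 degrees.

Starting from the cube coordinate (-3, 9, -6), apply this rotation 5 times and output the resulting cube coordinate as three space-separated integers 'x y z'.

Start: (-3, 9, -6)
Step 1: (-3, 9, -6) -> (-(-6), -(-3), -(9)) = (6, 3, -9)
Step 2: (6, 3, -9) -> (-(-9), -(6), -(3)) = (9, -6, -3)
Step 3: (9, -6, -3) -> (-(-3), -(9), -(-6)) = (3, -9, 6)
Step 4: (3, -9, 6) -> (-(6), -(3), -(-9)) = (-6, -3, 9)
Step 5: (-6, -3, 9) -> (-(9), -(-6), -(-3)) = (-9, 6, 3)

Answer: -9 6 3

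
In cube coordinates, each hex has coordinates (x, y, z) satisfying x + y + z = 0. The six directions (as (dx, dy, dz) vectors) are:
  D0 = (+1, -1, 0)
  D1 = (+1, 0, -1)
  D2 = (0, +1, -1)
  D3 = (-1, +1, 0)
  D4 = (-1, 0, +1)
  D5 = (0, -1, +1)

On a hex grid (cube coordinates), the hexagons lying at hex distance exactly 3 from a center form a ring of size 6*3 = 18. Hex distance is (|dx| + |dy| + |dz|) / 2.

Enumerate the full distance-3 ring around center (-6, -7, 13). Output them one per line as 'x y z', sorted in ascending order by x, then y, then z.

Walk ring at distance 3 from (-6, -7, 13):
Start at center + D4*3 = (-9, -7, 16)
  hex 0: (-9, -7, 16)
  hex 1: (-8, -8, 16)
  hex 2: (-7, -9, 16)
  hex 3: (-6, -10, 16)
  hex 4: (-5, -10, 15)
  hex 5: (-4, -10, 14)
  hex 6: (-3, -10, 13)
  hex 7: (-3, -9, 12)
  hex 8: (-3, -8, 11)
  hex 9: (-3, -7, 10)
  hex 10: (-4, -6, 10)
  hex 11: (-5, -5, 10)
  hex 12: (-6, -4, 10)
  hex 13: (-7, -4, 11)
  hex 14: (-8, -4, 12)
  hex 15: (-9, -4, 13)
  hex 16: (-9, -5, 14)
  hex 17: (-9, -6, 15)
Sorted: 18 hexes.

Answer: -9 -7 16
-9 -6 15
-9 -5 14
-9 -4 13
-8 -8 16
-8 -4 12
-7 -9 16
-7 -4 11
-6 -10 16
-6 -4 10
-5 -10 15
-5 -5 10
-4 -10 14
-4 -6 10
-3 -10 13
-3 -9 12
-3 -8 11
-3 -7 10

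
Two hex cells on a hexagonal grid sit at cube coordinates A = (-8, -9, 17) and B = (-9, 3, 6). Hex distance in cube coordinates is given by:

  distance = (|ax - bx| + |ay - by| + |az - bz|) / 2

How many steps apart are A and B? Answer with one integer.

|ax - bx| = |-8 - (-9)| = 1
|ay - by| = |-9 - 3| = 12
|az - bz| = |17 - 6| = 11
distance = (1 + 12 + 11) / 2 = 24 / 2 = 12

Answer: 12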